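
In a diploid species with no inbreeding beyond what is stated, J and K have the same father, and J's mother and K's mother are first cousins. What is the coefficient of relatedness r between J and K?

With two independent routes of shared ancestry, r is the sum of the two contributions.
J and K are related in two ways: half-sibs through their shared father (r = 1/4) and second cousins through their mothers (r = 1/32).
r = 1/4 + 1/32 = 9/32 = 0.28125.

0.28125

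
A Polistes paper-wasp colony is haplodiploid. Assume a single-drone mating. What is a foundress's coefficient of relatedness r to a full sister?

0.75

Haplodiploid full sisters inherit their father's entire haploid genome identically (contributing 1/2) and on average half of their mother's contribution (1/2 · 1/2 = 1/4); r = 1/2 + 1/4 = 3/4.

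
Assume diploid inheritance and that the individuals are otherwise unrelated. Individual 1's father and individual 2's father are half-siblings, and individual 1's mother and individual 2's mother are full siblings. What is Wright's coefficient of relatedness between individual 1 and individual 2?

0.1875

Wright's path rule: contributions from independent ancestry routes add.
Individual 1 and individual 2 are related in two ways: half first cousins through their fathers (r = 1/16) and first cousins through their mothers (r = 1/8).
r = 1/16 + 1/8 = 0.1875.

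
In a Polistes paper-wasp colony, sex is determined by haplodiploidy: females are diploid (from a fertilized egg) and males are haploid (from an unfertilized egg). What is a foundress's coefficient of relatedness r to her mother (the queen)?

0.5

One meiotic link between diploid queen and diploid daughter: r = 1/2.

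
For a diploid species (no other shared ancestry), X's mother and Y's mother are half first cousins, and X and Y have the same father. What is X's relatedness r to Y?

0.265625

Independent pedigree routes through distinct common ancestors add.
X and Y are related in two ways: half second cousins through their mothers (r = 1/64) and half-sibs through their shared father (r = 1/4).
r = 1/64 + 1/4 = 17/64 = 0.265625.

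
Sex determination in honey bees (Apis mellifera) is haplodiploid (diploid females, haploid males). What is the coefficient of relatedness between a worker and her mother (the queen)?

One meiotic link between diploid queen and diploid daughter: r = 1/2.

0.5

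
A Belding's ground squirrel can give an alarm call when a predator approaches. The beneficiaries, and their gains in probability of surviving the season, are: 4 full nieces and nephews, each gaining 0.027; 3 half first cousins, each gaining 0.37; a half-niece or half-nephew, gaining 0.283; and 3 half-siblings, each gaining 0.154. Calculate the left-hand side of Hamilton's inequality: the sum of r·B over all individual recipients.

r to a full niece or nephew = 0.25 (full aunt/uncle↔niece/nephew: two paths of length 3 through the shared grandparent pair: r = 2·(1/2)^3 = 1/4).
r to a half first cousin = 1/16 (half first cousins share one grandparent — one path of length 4: r = (1/2)^4 = 1/16).
r to a half-niece or half-nephew = 0.125 (half-aunt/uncle↔niece/nephew: one path of length 3: r = (1/2)^3 = 1/8).
r to a half-sibling = 1/4 (half-sibs share one parent — one path of length 2: r = (1/2)^2 = 1/4).
Summing one r·B term per recipient: 4·0.25·0.027 + 3·0.0625·0.37 + 1·0.125·0.283 + 3·0.25·0.154 = 0.24725.

0.24725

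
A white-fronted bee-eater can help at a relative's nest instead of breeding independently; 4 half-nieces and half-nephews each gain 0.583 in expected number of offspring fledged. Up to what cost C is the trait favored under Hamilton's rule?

r to a half-niece or half-nephew = 0.125 (half-aunt/uncle↔niece/nephew: one path of length 3: r = (1/2)^3 = 1/8).
Hamilton's rule: n·r·B > C, so the trait is favored while C < n·r·B = 4·0.125·0.583 = 0.2915.

0.2915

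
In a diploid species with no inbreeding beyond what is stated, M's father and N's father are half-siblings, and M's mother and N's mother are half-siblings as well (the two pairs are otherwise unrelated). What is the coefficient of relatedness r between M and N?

0.125

Wright's path rule: contributions from independent ancestry routes add.
M and N are related in two ways: half first cousins through their fathers (r = 1/16) and half first cousins through their mothers (r = 1/16).
r = 1/16 + 1/16 = 1/8 = 0.125.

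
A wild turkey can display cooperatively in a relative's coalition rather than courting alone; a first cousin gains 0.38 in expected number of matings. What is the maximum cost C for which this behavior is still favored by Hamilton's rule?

r to a first cousin = 1/8 (first cousins share one grandparent pair — two paths of length 4: r = 2·(1/2)^4 = 1/8).
Hamilton's rule: n·r·B > C, so the trait is favored while C < n·r·B = 1·0.125·0.38 = 0.0475.

0.0475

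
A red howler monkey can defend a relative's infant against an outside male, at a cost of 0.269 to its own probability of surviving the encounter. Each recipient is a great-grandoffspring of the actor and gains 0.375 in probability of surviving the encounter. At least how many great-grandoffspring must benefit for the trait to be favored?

r to a great-grandoffspring = 1/8 (three parent–offspring links: r = (1/2)^3 = 1/8).
Hamilton's rule: n·r·B > C  ⇒  n > C/(r·B) = 0.269/(0.125·0.375) = 5.739.
The smallest integer exceeding 5.739 is 6.

6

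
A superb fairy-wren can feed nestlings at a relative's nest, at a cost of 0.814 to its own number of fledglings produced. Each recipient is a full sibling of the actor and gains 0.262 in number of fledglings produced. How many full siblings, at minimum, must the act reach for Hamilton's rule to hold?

r to a full sibling = 1/2 (full sibs share both parents — two paths of length 2: r = 2·(1/2)^2 = 1/2).
Hamilton's rule: n·r·B > C  ⇒  n > C/(r·B) = 0.814/(0.5·0.262) = 6.214.
The smallest integer exceeding 6.214 is 7.

7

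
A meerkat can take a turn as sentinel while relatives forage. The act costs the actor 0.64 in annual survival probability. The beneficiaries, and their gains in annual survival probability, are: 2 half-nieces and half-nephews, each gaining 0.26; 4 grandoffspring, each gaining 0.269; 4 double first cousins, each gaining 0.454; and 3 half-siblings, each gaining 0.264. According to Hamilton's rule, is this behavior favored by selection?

Yes

Hamilton's rule: the trait is favored when the sum of r·B over every recipient exceeds the actor's cost C.
r to a half-niece or half-nephew = 0.125 (half-aunt/uncle↔niece/nephew: one path of length 3: r = (1/2)^3 = 1/8).
r to a grandoffspring = 0.25 (two parent–offspring links: r = (1/2)^2 = 1/4).
r to a double first cousin = 0.25 (double first cousins share both grandparent pairs — four paths of length 4: r = 4·(1/2)^4 = 1/4).
r to a half-sibling = 1/4 (half-sibs share one parent — one path of length 2: r = (1/2)^2 = 1/4).
Summing one r·B term per recipient: 2·0.125·0.26 + 4·0.25·0.269 + 4·0.25·0.454 + 3·0.25·0.264 = 0.986.
0.986 > 0.64: the indirect benefit exceeds the cost.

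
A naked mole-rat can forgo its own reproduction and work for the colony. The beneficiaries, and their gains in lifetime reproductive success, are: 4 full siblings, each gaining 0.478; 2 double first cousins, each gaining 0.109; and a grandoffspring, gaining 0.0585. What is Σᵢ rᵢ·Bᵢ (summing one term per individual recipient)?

1.025125

r to a full sibling = 0.5 (full sibs share both parents — two paths of length 2: r = 2·(1/2)^2 = 1/2).
r to a double first cousin = 0.25 (double first cousins share both grandparent pairs — four paths of length 4: r = 4·(1/2)^4 = 1/4).
r to a grandoffspring = 0.25 (two parent–offspring links: r = (1/2)^2 = 1/4).
Summing one r·B term per recipient: 4·0.5·0.478 + 2·0.25·0.109 + 1·0.25·0.0585 = 1.025125.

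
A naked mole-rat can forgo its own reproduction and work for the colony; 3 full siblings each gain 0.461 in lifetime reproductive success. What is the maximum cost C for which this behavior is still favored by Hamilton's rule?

r to a full sibling = 1/2 (full sibs share both parents — two paths of length 2: r = 2·(1/2)^2 = 1/2).
Hamilton's rule: n·r·B > C, so the trait is favored while C < n·r·B = 3·0.5·0.461 = 0.6915.

0.6915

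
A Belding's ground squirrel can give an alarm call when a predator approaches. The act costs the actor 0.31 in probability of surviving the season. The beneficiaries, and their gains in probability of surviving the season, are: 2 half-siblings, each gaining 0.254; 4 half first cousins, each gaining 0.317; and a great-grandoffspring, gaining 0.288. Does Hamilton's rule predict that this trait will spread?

No

Hamilton's rule: the trait is favored when the sum of r·B over every recipient exceeds the actor's cost C.
r to a half-sibling = 0.25 (half-sibs share one parent — one path of length 2: r = (1/2)^2 = 1/4).
r to a half first cousin = 1/16 (half first cousins share one grandparent — one path of length 4: r = (1/2)^4 = 1/16).
r to a great-grandoffspring = 1/8 (three parent–offspring links: r = (1/2)^3 = 1/8).
Summing one r·B term per recipient: 2·0.25·0.254 + 4·0.0625·0.317 + 1·0.125·0.288 = 0.24225.
0.24225 < 0.31: the indirect benefit is less than the cost.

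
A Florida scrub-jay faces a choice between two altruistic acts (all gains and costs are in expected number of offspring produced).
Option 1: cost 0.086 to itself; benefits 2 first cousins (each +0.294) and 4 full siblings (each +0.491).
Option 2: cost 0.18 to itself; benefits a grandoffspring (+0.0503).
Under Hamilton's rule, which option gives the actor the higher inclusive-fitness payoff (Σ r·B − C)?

Option 1

Option 1: r to a first cousin = 0.125.
Option 1: r to a full sibling = 0.5.
Option 1: Σ r·B − C = (2·0.125·0.294 + 4·0.5·0.491) − 0.086 = 0.9695.
Option 2: r to a grandoffspring = 0.25.
Option 2: Σ r·B − C = (1·0.25·0.0503) − 0.18 = -0.167425.
Option 1 has the higher net inclusive-fitness payoff.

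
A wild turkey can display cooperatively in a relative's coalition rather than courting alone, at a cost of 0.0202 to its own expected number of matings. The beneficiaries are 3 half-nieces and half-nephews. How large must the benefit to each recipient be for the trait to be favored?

0.0539

r to a half-niece or half-nephew = 0.125 (half-aunt/uncle↔niece/nephew: one path of length 3: r = (1/2)^3 = 1/8).
Hamilton's rule with n recipients of equal r: n·r·B > C, so B > C/(n·r) = 0.0202/(3·0.125) = 0.0539.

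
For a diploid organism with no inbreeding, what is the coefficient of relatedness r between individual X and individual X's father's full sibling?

Each parent–offspring link contributes a factor of 1/2, and independent paths through distinct common ancestors add.
Full aunt/uncle↔niece/nephew: two paths of length 3 through the shared grandparent pair: r = 2·(1/2)^3 = 1/4.

0.25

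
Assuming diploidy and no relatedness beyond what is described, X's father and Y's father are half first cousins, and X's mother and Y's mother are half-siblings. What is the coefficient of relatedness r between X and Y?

Wright's path rule: contributions from independent ancestry routes add.
X and Y are related in two ways: half second cousins through their fathers (r = 1/64) and half first cousins through their mothers (r = 1/16).
r = 1/64 + 1/16 = 0.078125.

0.078125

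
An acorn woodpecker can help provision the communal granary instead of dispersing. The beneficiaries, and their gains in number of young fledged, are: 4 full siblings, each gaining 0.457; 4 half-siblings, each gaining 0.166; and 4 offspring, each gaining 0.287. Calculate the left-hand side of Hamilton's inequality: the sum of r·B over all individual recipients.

1.654

r to a full sibling = 0.5 (full sibs share both parents — two paths of length 2: r = 2·(1/2)^2 = 1/2).
r to a half-sibling = 0.25 (half-sibs share one parent — one path of length 2: r = (1/2)^2 = 1/4).
r to an offspring = 1/2 (one parent–offspring link: r = (1/2)^1 = 1/2).
Summing one r·B term per recipient: 4·0.5·0.457 + 4·0.25·0.166 + 4·0.5·0.287 = 1.654.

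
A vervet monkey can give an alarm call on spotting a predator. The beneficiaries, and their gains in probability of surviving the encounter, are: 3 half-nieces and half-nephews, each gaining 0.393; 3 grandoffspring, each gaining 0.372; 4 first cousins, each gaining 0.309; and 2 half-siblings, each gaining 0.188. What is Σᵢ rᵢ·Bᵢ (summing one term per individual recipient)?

r to a half-niece or half-nephew = 1/8 (half-aunt/uncle↔niece/nephew: one path of length 3: r = (1/2)^3 = 1/8).
r to a grandoffspring = 1/4 (two parent–offspring links: r = (1/2)^2 = 1/4).
r to a first cousin = 1/8 (first cousins share one grandparent pair — two paths of length 4: r = 2·(1/2)^4 = 1/8).
r to a half-sibling = 1/4 (half-sibs share one parent — one path of length 2: r = (1/2)^2 = 1/4).
Summing one r·B term per recipient: 3·0.125·0.393 + 3·0.25·0.372 + 4·0.125·0.309 + 2·0.25·0.188 = 0.674875.

0.674875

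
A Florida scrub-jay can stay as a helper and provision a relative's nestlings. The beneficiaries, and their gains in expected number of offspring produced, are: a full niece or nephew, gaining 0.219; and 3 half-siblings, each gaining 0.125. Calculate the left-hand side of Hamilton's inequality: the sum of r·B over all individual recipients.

0.1485

r to a full niece or nephew = 0.25 (full aunt/uncle↔niece/nephew: two paths of length 3 through the shared grandparent pair: r = 2·(1/2)^3 = 1/4).
r to a half-sibling = 0.25 (half-sibs share one parent — one path of length 2: r = (1/2)^2 = 1/4).
Summing one r·B term per recipient: 1·0.25·0.219 + 3·0.25·0.125 = 0.1485.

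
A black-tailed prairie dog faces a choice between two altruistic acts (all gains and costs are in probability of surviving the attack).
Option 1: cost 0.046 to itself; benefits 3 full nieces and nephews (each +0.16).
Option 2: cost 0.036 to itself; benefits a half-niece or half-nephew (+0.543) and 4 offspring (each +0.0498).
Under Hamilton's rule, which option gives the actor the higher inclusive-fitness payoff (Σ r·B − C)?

Option 1: r to a full niece or nephew = 0.25.
Option 1: Σ r·B − C = (3·0.25·0.16) − 0.046 = 0.074.
Option 2: r to a half-niece or half-nephew = 0.125.
Option 2: r to an offspring = 0.5.
Option 2: Σ r·B − C = (1·0.125·0.543 + 4·0.5·0.0498) − 0.036 = 0.131475.
Option 2 has the higher net inclusive-fitness payoff.

Option 2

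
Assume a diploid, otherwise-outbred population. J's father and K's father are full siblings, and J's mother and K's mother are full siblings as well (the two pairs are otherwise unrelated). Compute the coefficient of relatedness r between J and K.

0.25

With two independent routes of shared ancestry, r is the sum of the two contributions.
J and K are related in two ways: first cousins through their fathers (r = 1/8) and first cousins through their mothers (r = 1/8) — i.e. double first cousins.
r = 1/8 + 1/8 = 0.25.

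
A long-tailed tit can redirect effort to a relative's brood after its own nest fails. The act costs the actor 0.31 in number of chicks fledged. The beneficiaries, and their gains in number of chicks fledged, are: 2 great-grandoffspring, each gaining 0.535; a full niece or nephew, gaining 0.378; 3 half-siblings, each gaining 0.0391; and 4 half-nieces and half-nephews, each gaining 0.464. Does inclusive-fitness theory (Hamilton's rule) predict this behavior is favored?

Yes

Hamilton's rule: the trait is favored when the sum of r·B over every recipient exceeds the actor's cost C.
r to a great-grandoffspring = 1/8 (three parent–offspring links: r = (1/2)^3 = 1/8).
r to a full niece or nephew = 0.25 (full aunt/uncle↔niece/nephew: two paths of length 3 through the shared grandparent pair: r = 2·(1/2)^3 = 1/4).
r to a half-sibling = 0.25 (half-sibs share one parent — one path of length 2: r = (1/2)^2 = 1/4).
r to a half-niece or half-nephew = 0.125 (half-aunt/uncle↔niece/nephew: one path of length 3: r = (1/2)^3 = 1/8).
Summing one r·B term per recipient: 2·0.125·0.535 + 1·0.25·0.378 + 3·0.25·0.0391 + 4·0.125·0.464 = 0.489575.
0.489575 > 0.31: the indirect benefit exceeds the cost.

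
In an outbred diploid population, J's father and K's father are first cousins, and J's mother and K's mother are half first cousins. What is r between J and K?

0.046875

Relatedness sums over independent paths through distinct common ancestors.
J and K are related in two ways: second cousins through their fathers (r = 1/32) and half second cousins through their mothers (r = 1/64).
r = 1/32 + 1/64 = 3/64 = 0.046875.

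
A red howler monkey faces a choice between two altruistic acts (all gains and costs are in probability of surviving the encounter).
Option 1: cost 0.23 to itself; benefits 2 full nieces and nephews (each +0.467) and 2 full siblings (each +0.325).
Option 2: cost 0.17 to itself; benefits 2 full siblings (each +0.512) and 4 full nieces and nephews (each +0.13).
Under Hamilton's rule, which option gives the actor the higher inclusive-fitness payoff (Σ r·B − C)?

Option 2

Option 1: r to a full niece or nephew = 0.25.
Option 1: r to a full sibling = 0.5.
Option 1: Σ r·B − C = (2·0.25·0.467 + 2·0.5·0.325) − 0.23 = 0.3285.
Option 2: r to a full sibling = 0.5.
Option 2: r to a full niece or nephew = 0.25.
Option 2: Σ r·B − C = (2·0.5·0.512 + 4·0.25·0.13) − 0.17 = 0.472.
Option 2 has the higher net inclusive-fitness payoff.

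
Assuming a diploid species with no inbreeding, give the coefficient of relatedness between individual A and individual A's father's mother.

0.25

Each parent–offspring link contributes a factor of 1/2, and independent paths through distinct common ancestors add.
Two parent–offspring links: r = (1/2)^2 = 1/4.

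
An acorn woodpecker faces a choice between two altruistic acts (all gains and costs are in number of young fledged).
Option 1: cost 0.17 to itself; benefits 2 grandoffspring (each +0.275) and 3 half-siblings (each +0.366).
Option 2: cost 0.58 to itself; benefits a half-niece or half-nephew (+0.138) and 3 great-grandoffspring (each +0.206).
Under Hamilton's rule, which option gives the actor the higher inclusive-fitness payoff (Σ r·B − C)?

Option 1

Option 1: r to a grandoffspring = 0.25.
Option 1: r to a half-sibling = 0.25.
Option 1: Σ r·B − C = (2·0.25·0.275 + 3·0.25·0.366) − 0.17 = 0.242.
Option 2: r to a half-niece or half-nephew = 0.125.
Option 2: r to a great-grandoffspring = 0.125.
Option 2: Σ r·B − C = (1·0.125·0.138 + 3·0.125·0.206) − 0.58 = -0.4855.
Option 1 has the higher net inclusive-fitness payoff.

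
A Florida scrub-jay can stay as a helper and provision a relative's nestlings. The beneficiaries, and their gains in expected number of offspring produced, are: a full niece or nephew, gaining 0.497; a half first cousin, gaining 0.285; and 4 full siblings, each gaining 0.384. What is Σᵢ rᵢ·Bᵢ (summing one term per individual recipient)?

r to a full niece or nephew = 0.25 (full aunt/uncle↔niece/nephew: two paths of length 3 through the shared grandparent pair: r = 2·(1/2)^3 = 1/4).
r to a half first cousin = 0.0625 (half first cousins share one grandparent — one path of length 4: r = (1/2)^4 = 1/16).
r to a full sibling = 1/2 (full sibs share both parents — two paths of length 2: r = 2·(1/2)^2 = 1/2).
Summing one r·B term per recipient: 1·0.25·0.497 + 1·0.0625·0.285 + 4·0.5·0.384 = 0.9100625.

0.9100625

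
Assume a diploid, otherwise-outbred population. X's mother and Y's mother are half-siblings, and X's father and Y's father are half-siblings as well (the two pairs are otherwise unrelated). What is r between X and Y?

Relatedness sums over independent paths through distinct common ancestors.
X and Y are related in two ways: half first cousins through their mothers (r = 1/16) and half first cousins through their fathers (r = 1/16).
r = 1/16 + 1/16 = 0.125.

0.125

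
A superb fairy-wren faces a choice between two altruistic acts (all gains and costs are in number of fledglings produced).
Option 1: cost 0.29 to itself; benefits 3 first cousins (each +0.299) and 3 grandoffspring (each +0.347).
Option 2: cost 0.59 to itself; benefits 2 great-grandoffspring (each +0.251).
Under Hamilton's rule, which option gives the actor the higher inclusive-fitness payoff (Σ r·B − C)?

Option 1

Option 1: r to a first cousin = 0.125.
Option 1: r to a grandoffspring = 0.25.
Option 1: Σ r·B − C = (3·0.125·0.299 + 3·0.25·0.347) − 0.29 = 0.082375.
Option 2: r to a great-grandoffspring = 0.125.
Option 2: Σ r·B − C = (2·0.125·0.251) − 0.59 = -0.52725.
Option 1 has the higher net inclusive-fitness payoff.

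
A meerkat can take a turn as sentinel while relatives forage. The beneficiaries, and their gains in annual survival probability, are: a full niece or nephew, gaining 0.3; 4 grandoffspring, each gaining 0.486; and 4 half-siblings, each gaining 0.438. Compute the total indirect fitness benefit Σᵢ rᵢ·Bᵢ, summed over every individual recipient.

r to a full niece or nephew = 0.25 (full aunt/uncle↔niece/nephew: two paths of length 3 through the shared grandparent pair: r = 2·(1/2)^3 = 1/4).
r to a grandoffspring = 1/4 (two parent–offspring links: r = (1/2)^2 = 1/4).
r to a half-sibling = 0.25 (half-sibs share one parent — one path of length 2: r = (1/2)^2 = 1/4).
Summing one r·B term per recipient: 1·0.25·0.3 + 4·0.25·0.486 + 4·0.25·0.438 = 0.999.

0.999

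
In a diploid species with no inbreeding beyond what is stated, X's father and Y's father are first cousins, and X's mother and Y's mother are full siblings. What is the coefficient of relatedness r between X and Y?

Relatedness sums over independent paths through distinct common ancestors.
X and Y are related in two ways: second cousins through their fathers (r = 1/32) and first cousins through their mothers (r = 1/8).
r = 1/32 + 1/8 = 5/32 = 0.15625.

0.15625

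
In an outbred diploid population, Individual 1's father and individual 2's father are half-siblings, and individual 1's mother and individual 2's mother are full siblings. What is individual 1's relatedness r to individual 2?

Relatedness sums over independent paths through distinct common ancestors.
Individual 1 and individual 2 are related in two ways: half first cousins through their fathers (r = 1/16) and first cousins through their mothers (r = 1/8).
r = 1/16 + 1/8 = 0.1875.

0.1875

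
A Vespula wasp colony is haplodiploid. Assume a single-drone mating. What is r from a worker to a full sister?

0.75

Haplodiploid full sisters inherit their father's entire haploid genome identically (contributing 1/2) and on average half of their mother's contribution (1/2 · 1/2 = 1/4); r = 1/2 + 1/4 = 3/4.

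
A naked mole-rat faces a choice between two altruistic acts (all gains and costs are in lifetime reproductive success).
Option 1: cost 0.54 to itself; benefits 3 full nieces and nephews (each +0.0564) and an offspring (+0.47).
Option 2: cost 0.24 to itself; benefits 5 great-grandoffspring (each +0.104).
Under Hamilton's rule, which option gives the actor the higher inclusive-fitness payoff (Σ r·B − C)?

Option 2

Option 1: r to a full niece or nephew = 0.25.
Option 1: r to an offspring = 0.5.
Option 1: Σ r·B − C = (3·0.25·0.0564 + 1·0.5·0.47) − 0.54 = -0.2627.
Option 2: r to a great-grandoffspring = 0.125.
Option 2: Σ r·B − C = (5·0.125·0.104) − 0.24 = -0.175.
Option 2 has the higher net inclusive-fitness payoff.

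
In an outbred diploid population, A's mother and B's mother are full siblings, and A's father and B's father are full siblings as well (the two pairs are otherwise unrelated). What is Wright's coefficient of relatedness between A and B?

0.25

Wright's path rule: contributions from independent ancestry routes add.
A and B are related in two ways: first cousins through their mothers (r = 1/8) and first cousins through their fathers (r = 1/8) — i.e. double first cousins.
r = 1/8 + 1/8 = 0.25.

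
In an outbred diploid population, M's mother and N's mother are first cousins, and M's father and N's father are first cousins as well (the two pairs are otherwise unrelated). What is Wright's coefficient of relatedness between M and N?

0.0625

Independent pedigree routes through distinct common ancestors add.
M and N are related in two ways: second cousins through their mothers (r = 1/32) and second cousins through their fathers (r = 1/32).
r = 1/32 + 1/32 = 1/16 = 0.0625.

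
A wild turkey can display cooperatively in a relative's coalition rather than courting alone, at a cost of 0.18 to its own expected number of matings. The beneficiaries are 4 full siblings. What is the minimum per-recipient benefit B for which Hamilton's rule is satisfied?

r to a full sibling = 1/2 (full sibs share both parents — two paths of length 2: r = 2·(1/2)^2 = 1/2).
Hamilton's rule with n recipients of equal r: n·r·B > C, so B > C/(n·r) = 0.18/(4·0.5) = 0.09.

0.09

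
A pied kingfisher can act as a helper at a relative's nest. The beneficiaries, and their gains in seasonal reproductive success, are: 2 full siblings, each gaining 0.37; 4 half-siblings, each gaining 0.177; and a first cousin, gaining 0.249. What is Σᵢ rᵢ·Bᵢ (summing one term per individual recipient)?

0.578125

r to a full sibling = 0.5 (full sibs share both parents — two paths of length 2: r = 2·(1/2)^2 = 1/2).
r to a half-sibling = 0.25 (half-sibs share one parent — one path of length 2: r = (1/2)^2 = 1/4).
r to a first cousin = 1/8 (first cousins share one grandparent pair — two paths of length 4: r = 2·(1/2)^4 = 1/8).
Summing one r·B term per recipient: 2·0.5·0.37 + 4·0.25·0.177 + 1·0.125·0.249 = 0.578125.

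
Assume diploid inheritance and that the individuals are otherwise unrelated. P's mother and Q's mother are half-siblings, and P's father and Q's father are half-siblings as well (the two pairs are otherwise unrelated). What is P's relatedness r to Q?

Relatedness sums over independent paths through distinct common ancestors.
P and Q are related in two ways: half first cousins through their mothers (r = 1/16) and half first cousins through their fathers (r = 1/16).
r = 1/16 + 1/16 = 1/8 = 0.125.

0.125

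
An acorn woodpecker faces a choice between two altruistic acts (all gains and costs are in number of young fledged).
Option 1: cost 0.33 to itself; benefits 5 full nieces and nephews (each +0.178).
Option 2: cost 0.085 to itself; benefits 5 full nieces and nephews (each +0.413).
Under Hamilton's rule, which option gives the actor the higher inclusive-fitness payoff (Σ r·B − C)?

Option 1: r to a full niece or nephew = 0.25.
Option 1: Σ r·B − C = (5·0.25·0.178) − 0.33 = -0.1075.
Option 2: r to a full niece or nephew = 0.25.
Option 2: Σ r·B − C = (5·0.25·0.413) − 0.085 = 0.43125.
Option 2 has the higher net inclusive-fitness payoff.

Option 2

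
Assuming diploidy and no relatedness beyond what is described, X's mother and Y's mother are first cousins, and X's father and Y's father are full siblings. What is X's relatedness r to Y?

0.15625

Independent pedigree routes through distinct common ancestors add.
X and Y are related in two ways: second cousins through their mothers (r = 1/32) and first cousins through their fathers (r = 1/8).
r = 1/32 + 1/8 = 0.15625.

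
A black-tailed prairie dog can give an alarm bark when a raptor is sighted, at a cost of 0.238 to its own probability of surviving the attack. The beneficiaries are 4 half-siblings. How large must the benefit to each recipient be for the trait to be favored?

0.238

r to a half-sibling = 0.25 (half-sibs share one parent — one path of length 2: r = (1/2)^2 = 1/4).
Hamilton's rule with n recipients of equal r: n·r·B > C, so B > C/(n·r) = 0.238/(4·0.25) = 0.238.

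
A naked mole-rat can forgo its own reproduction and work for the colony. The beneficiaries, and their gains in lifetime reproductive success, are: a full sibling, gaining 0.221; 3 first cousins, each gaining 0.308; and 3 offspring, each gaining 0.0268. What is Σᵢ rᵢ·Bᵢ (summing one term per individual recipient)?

r to a full sibling = 0.5 (full sibs share both parents — two paths of length 2: r = 2·(1/2)^2 = 1/2).
r to a first cousin = 0.125 (first cousins share one grandparent pair — two paths of length 4: r = 2·(1/2)^4 = 1/8).
r to an offspring = 0.5 (one parent–offspring link: r = (1/2)^1 = 1/2).
Summing one r·B term per recipient: 1·0.5·0.221 + 3·0.125·0.308 + 3·0.5·0.0268 = 0.2662.

0.2662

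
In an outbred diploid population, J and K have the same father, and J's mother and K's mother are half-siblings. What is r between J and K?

0.3125

Wright's path rule: contributions from independent ancestry routes add.
J and K are related in two ways: half-sibs through their shared father (r = 1/4) and half first cousins through their mothers (r = 1/16).
r = 1/4 + 1/16 = 0.3125.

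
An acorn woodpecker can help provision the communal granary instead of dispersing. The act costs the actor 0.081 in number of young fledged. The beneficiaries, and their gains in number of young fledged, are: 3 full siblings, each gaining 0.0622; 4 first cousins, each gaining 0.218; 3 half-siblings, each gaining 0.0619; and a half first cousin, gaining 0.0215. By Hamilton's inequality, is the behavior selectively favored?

Hamilton's rule: the trait is favored when the sum of r·B over every recipient exceeds the actor's cost C.
r to a full sibling = 0.5 (full sibs share both parents — two paths of length 2: r = 2·(1/2)^2 = 1/2).
r to a first cousin = 0.125 (first cousins share one grandparent pair — two paths of length 4: r = 2·(1/2)^4 = 1/8).
r to a half-sibling = 0.25 (half-sibs share one parent — one path of length 2: r = (1/2)^2 = 1/4).
r to a half first cousin = 1/16 (half first cousins share one grandparent — one path of length 4: r = (1/2)^4 = 1/16).
Summing one r·B term per recipient: 3·0.5·0.0622 + 4·0.125·0.218 + 3·0.25·0.0619 + 1·0.0625·0.0215 = 0.25006875.
0.25006875 > 0.081: the indirect benefit exceeds the cost.

Yes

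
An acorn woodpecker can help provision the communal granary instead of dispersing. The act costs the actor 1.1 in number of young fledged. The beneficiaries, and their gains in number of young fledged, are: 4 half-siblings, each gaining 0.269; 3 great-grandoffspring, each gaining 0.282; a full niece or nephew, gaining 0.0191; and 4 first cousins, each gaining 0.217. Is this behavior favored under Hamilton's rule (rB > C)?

Hamilton's rule: the trait is favored when the sum of r·B over every recipient exceeds the actor's cost C.
r to a half-sibling = 1/4 (half-sibs share one parent — one path of length 2: r = (1/2)^2 = 1/4).
r to a great-grandoffspring = 0.125 (three parent–offspring links: r = (1/2)^3 = 1/8).
r to a full niece or nephew = 0.25 (full aunt/uncle↔niece/nephew: two paths of length 3 through the shared grandparent pair: r = 2·(1/2)^3 = 1/4).
r to a first cousin = 0.125 (first cousins share one grandparent pair — two paths of length 4: r = 2·(1/2)^4 = 1/8).
Summing one r·B term per recipient: 4·0.25·0.269 + 3·0.125·0.282 + 1·0.25·0.0191 + 4·0.125·0.217 = 0.488025.
0.488025 < 1.1: the indirect benefit is less than the cost.

No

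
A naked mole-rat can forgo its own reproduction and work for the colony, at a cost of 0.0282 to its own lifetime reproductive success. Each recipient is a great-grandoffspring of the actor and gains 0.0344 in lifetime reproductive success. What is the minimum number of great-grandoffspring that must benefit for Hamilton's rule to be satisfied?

r to a great-grandoffspring = 0.125 (three parent–offspring links: r = (1/2)^3 = 1/8).
Hamilton's rule: n·r·B > C  ⇒  n > C/(r·B) = 0.0282/(0.125·0.0344) = 6.558.
The smallest integer exceeding 6.558 is 7.

7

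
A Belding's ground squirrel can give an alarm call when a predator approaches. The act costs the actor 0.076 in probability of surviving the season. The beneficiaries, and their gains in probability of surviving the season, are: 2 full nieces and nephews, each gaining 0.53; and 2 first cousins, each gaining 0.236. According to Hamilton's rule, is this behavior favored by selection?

Yes

Hamilton's rule: the trait is favored when the sum of r·B over every recipient exceeds the actor's cost C.
r to a full niece or nephew = 1/4 (full aunt/uncle↔niece/nephew: two paths of length 3 through the shared grandparent pair: r = 2·(1/2)^3 = 1/4).
r to a first cousin = 1/8 (first cousins share one grandparent pair — two paths of length 4: r = 2·(1/2)^4 = 1/8).
Summing one r·B term per recipient: 2·0.25·0.53 + 2·0.125·0.236 = 0.324.
0.324 > 0.076: the indirect benefit exceeds the cost.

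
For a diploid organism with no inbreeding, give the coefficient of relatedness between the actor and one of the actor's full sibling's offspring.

Each parent–offspring link contributes a factor of 1/2, and independent paths through distinct common ancestors add.
Full aunt/uncle↔niece/nephew: two paths of length 3 through the shared grandparent pair: r = 2·(1/2)^3 = 1/4.

0.25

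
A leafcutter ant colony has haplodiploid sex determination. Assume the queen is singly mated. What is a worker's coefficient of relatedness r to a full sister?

Haplodiploid full sisters inherit their father's entire haploid genome identically (contributing 1/2) and on average half of their mother's contribution (1/2 · 1/2 = 1/4); r = 1/2 + 1/4 = 3/4.

0.75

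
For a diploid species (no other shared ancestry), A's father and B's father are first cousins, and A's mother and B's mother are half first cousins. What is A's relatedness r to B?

With two independent routes of shared ancestry, r is the sum of the two contributions.
A and B are related in two ways: second cousins through their fathers (r = 1/32) and half second cousins through their mothers (r = 1/64).
r = 1/32 + 1/64 = 3/64 = 0.046875.

0.046875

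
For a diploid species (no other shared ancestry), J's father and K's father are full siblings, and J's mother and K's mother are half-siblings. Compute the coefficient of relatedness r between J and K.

With two independent routes of shared ancestry, r is the sum of the two contributions.
J and K are related in two ways: first cousins through their fathers (r = 1/8) and half first cousins through their mothers (r = 1/16).
r = 1/8 + 1/16 = 3/16 = 0.1875.

0.1875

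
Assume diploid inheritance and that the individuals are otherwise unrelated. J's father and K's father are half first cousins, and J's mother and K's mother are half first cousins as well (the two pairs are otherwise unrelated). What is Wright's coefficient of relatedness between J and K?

0.03125

With two independent routes of shared ancestry, r is the sum of the two contributions.
J and K are related in two ways: half second cousins through their fathers (r = 1/64) and half second cousins through their mothers (r = 1/64).
r = 1/64 + 1/64 = 1/32 = 0.03125.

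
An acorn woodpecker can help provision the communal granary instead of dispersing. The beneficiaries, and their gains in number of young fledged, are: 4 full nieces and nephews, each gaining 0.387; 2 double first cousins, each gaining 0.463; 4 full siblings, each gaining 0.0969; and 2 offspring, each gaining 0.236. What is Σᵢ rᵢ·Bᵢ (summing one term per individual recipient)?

r to a full niece or nephew = 1/4 (full aunt/uncle↔niece/nephew: two paths of length 3 through the shared grandparent pair: r = 2·(1/2)^3 = 1/4).
r to a double first cousin = 1/4 (double first cousins share both grandparent pairs — four paths of length 4: r = 4·(1/2)^4 = 1/4).
r to a full sibling = 1/2 (full sibs share both parents — two paths of length 2: r = 2·(1/2)^2 = 1/2).
r to an offspring = 1/2 (one parent–offspring link: r = (1/2)^1 = 1/2).
Summing one r·B term per recipient: 4·0.25·0.387 + 2·0.25·0.463 + 4·0.5·0.0969 + 2·0.5·0.236 = 1.0483.

1.0483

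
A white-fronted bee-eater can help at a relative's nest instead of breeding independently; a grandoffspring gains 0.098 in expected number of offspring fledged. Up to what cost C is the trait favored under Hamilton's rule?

r to a grandoffspring = 0.25 (two parent–offspring links: r = (1/2)^2 = 1/4).
Hamilton's rule: n·r·B > C, so the trait is favored while C < n·r·B = 1·0.25·0.098 = 0.0245.

0.0245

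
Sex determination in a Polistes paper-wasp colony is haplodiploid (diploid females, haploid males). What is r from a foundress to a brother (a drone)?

Her haploid brother carries none of their father's genes and a random half of their mother's genome; that half matches the maternal half of her own genome with probability 1/2: r = 1/2 · 1/2 = 1/4.

0.25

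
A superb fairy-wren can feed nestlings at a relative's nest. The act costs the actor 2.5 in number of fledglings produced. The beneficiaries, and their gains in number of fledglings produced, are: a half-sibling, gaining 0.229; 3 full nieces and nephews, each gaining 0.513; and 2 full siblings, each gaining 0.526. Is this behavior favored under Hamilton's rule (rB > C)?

Hamilton's rule: the trait is favored when the sum of r·B over every recipient exceeds the actor's cost C.
r to a half-sibling = 0.25 (half-sibs share one parent — one path of length 2: r = (1/2)^2 = 1/4).
r to a full niece or nephew = 1/4 (full aunt/uncle↔niece/nephew: two paths of length 3 through the shared grandparent pair: r = 2·(1/2)^3 = 1/4).
r to a full sibling = 0.5 (full sibs share both parents — two paths of length 2: r = 2·(1/2)^2 = 1/2).
Summing one r·B term per recipient: 1·0.25·0.229 + 3·0.25·0.513 + 2·0.5·0.526 = 0.968.
0.968 < 2.5: the indirect benefit is less than the cost.

No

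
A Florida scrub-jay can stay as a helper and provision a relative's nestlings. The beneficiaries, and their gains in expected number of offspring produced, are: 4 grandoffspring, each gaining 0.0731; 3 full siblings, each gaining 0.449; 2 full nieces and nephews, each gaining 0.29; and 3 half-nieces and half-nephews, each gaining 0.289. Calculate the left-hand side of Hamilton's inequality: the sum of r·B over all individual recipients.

0.999975

r to a grandoffspring = 1/4 (two parent–offspring links: r = (1/2)^2 = 1/4).
r to a full sibling = 0.5 (full sibs share both parents — two paths of length 2: r = 2·(1/2)^2 = 1/2).
r to a full niece or nephew = 1/4 (full aunt/uncle↔niece/nephew: two paths of length 3 through the shared grandparent pair: r = 2·(1/2)^3 = 1/4).
r to a half-niece or half-nephew = 0.125 (half-aunt/uncle↔niece/nephew: one path of length 3: r = (1/2)^3 = 1/8).
Summing one r·B term per recipient: 4·0.25·0.0731 + 3·0.5·0.449 + 2·0.25·0.29 + 3·0.125·0.289 = 0.999975.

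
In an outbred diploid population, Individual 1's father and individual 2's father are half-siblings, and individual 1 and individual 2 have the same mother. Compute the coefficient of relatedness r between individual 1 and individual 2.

0.3125

Independent pedigree routes through distinct common ancestors add.
Individual 1 and individual 2 are related in two ways: half first cousins through their fathers (r = 1/16) and half-sibs through their shared mother (r = 1/4).
r = 1/16 + 1/4 = 0.3125.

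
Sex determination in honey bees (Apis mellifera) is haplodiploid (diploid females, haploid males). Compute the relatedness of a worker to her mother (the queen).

One meiotic link between diploid queen and diploid daughter: r = 1/2.

0.5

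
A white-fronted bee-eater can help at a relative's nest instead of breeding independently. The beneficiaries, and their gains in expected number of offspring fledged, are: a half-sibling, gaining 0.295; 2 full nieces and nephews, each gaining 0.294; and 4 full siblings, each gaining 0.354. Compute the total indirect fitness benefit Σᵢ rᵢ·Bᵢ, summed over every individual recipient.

r to a half-sibling = 0.25 (half-sibs share one parent — one path of length 2: r = (1/2)^2 = 1/4).
r to a full niece or nephew = 0.25 (full aunt/uncle↔niece/nephew: two paths of length 3 through the shared grandparent pair: r = 2·(1/2)^3 = 1/4).
r to a full sibling = 1/2 (full sibs share both parents — two paths of length 2: r = 2·(1/2)^2 = 1/2).
Summing one r·B term per recipient: 1·0.25·0.295 + 2·0.25·0.294 + 4·0.5·0.354 = 0.92875.

0.92875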